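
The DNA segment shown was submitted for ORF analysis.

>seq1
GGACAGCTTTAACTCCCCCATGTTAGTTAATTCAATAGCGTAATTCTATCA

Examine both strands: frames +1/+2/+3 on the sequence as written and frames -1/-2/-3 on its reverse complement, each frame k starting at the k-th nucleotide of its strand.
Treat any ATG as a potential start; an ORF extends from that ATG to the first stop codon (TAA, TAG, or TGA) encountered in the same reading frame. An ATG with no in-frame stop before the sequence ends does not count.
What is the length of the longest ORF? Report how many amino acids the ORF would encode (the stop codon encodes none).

7

Reverse complement (5'→3'): TGATAGAATTACGCTATTGAATTAACTAACATGGGGGAGTTAAAGCTGTCC
Frame +1: GGA CAG CTT TAA CTC CCC CAT GTT AGT TAA TTC AAT AGC GTA ATT CTA TCA — no ATG→stop ORF.
Frame +2: GAC AGC TTT AAC TCC CCC ATG TTA GTT AAT TCA ATA GCG TAA TTC TAT — ATG at 20, stop TAA at 41 → 24 nt.
Frame +3: ACA GCT TTA ACT CCC CCA TGT TAG TTA ATT CAA TAG CGT AAT TCT ATC — no ATG→stop ORF.
Frame -1: TGA TAG AAT TAC GCT ATT GAA TTA ACT AAC ATG GGG GAG TTA AAG CTG TCC — no ATG→stop ORF.
Frame -2: GAT AGA ATT ACG CTA TTG AAT TAA CTA ACA TGG GGG AGT TAA AGC TGT — no ATG→stop ORF.
Frame -3: ATA GAA TTA CGC TAT TGA ATT AAC TAA CAT GGG GGA GTT AAA GCT GTC — no ATG→stop ORF.
Longest: frame +2, positions 20–43, 24 nt = 8 codons = 7 aa. → 7 amino acids.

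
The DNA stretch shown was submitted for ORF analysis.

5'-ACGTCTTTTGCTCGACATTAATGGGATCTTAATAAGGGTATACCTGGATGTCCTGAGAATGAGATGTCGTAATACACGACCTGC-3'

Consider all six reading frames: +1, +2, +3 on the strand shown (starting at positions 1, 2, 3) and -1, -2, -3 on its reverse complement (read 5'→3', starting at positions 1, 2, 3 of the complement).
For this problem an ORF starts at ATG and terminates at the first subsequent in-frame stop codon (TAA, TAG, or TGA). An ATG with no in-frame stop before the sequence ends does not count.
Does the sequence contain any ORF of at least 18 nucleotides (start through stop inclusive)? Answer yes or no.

Reverse complement (5'→3'): GCAGGTCGTGTATTACGACATCTCATTCTCAGGACATCCAGGTATACCCTTATTAAGATCCCATTAATGTCGAGCAAAAGACGT
Frame +1: ACG TCT TTT GCT CGA CAT TAA TGG GAT CTT AAT AAG GGT ATA CCT GGA TGT CCT GAG AAT GAG ATG TCG TAA TAC ACG ACC TGC — ATG at 64, stop TAA at 70 → 9 nt.
Frame +2: CGT CTT TTG CTC GAC ATT AAT GGG ATC TTA ATA AGG GTA TAC CTG GAT GTC CTG AGA ATG AGA TGT CGT AAT ACA CGA CCT — no ATG→stop ORF.
Frame +3: GTC TTT TGC TCG ACA TTA ATG GGA TCT TAA TAA GGG TAT ACC TGG ATG TCC TGA GAA TGA GAT GTC GTA ATA CAC GAC CTG — ATG at 21, stop TAA at 30 → 12 nt; ATG at 48, stop TGA at 54 → 9 nt.
Frame -1: GCA GGT CGT GTA TTA CGA CAT CTC ATT CTC AGG ACA TCC AGG TAT ACC CTT ATT AAG ATC CCA TTA ATG TCG AGC AAA AGA CGT — no ATG→stop ORF.
Frame -2: CAG GTC GTG TAT TAC GAC ATC TCA TTC TCA GGA CAT CCA GGT ATA CCC TTA TTA AGA TCC CAT TAA TGT CGA GCA AAA GAC — no ATG→stop ORF.
Frame -3: AGG TCG TGT ATT ACG ACA TCT CAT TCT CAG GAC ATC CAG GTA TAC CCT TAT TAA GAT CCC ATT AAT GTC GAG CAA AAG ACG — no ATG→stop ORF.
Largest ORF found is 12 nucleotides < 18, so no.

no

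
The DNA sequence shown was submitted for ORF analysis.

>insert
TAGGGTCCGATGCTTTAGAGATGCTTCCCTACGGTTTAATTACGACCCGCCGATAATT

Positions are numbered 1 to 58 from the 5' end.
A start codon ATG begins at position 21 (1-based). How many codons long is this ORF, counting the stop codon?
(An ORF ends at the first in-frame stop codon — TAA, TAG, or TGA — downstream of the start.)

Codons from position 21: ATG (21–23), CTT (24–26), CCC (27–29), TAC (30–32), GGT (33–35), TTA (36–38), ATT (39–41), ACG (42–44), ACC (45–47), CGC (48–50), CGA (51–53), TAA (54–56).
TAA is the first in-frame stop; that's 12 codons including the stop.

12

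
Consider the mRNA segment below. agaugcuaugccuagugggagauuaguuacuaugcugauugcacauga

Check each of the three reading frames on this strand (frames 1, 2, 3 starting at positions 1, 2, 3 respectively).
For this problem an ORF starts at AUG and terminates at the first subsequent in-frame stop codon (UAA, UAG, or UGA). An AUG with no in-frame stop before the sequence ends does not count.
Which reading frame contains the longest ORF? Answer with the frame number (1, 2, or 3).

Frame 1: AGA UGC UAU GCC UAG UGG GAG AUU AGU UAC UAU GCU GAU UGC ACA UGA — no AUG→stop ORF.
Frame 2: GAU GCU AUG CCU AGU GGG AGA UUA GUU ACU AUG CUG AUU GCA CAU — no AUG→stop ORF.
Frame 3: AUG CUA UGC CUA GUG GGA GAU UAG UUA CUA UGC UGA UUG CAC AUG — AUG at 3, stop UAG at 24 → 24 nt.
Longest ORF is 24 nt in frame 3 (positions 3–26).

3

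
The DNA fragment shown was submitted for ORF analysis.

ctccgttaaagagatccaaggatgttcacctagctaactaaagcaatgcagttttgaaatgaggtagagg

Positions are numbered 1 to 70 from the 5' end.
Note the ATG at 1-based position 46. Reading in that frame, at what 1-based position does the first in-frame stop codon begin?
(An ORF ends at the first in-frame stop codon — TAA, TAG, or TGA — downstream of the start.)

55

Codons from position 46: ATG (46–48), CAG (49–51), TTT (52–54), TGA (55–57).
TGA is a stop codon; it begins at position 55.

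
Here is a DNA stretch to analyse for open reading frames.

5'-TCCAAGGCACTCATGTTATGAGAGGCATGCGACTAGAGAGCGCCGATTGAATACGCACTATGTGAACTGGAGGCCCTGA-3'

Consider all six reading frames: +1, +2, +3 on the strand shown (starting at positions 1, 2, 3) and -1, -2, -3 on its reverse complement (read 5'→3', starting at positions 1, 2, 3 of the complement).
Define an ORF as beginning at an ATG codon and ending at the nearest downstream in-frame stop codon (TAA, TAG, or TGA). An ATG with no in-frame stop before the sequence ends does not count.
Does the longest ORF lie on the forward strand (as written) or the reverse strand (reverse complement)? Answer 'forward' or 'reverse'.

forward

Reverse complement (5'→3'): TCAGGGCCTCCAGTTCACATAGTGCGTATTCAATCGGCGCTCTCTAGTCGCATGCCTCTCATAACATGAGTGCCTTGGA
Frame +1: TCC AAG GCA CTC ATG TTA TGA GAG GCA TGC GAC TAG AGA GCG CCG ATT GAA TAC GCA CTA TGT GAA CTG GAG GCC CTG — ATG at 13, stop TGA at 19 → 9 nt.
Frame +2: CCA AGG CAC TCA TGT TAT GAG AGG CAT GCG ACT AGA GAG CGC CGA TTG AAT ACG CAC TAT GTG AAC TGG AGG CCC TGA — no ATG→stop ORF.
Frame +3: CAA GGC ACT CAT GTT ATG AGA GGC ATG CGA CTA GAG AGC GCC GAT TGA ATA CGC ACT ATG TGA ACT GGA GGC CCT — ATG at 18, stop TGA at 48 → 33 nt; ATG at 27, stop TGA at 48 → 24 nt; ATG at 60, stop TGA at 63 → 6 nt.
Frame -1: TCA GGG CCT CCA GTT CAC ATA GTG CGT ATT CAA TCG GCG CTC TCT AGT CGC ATG CCT CTC ATA ACA TGA GTG CCT TGG — ATG at 52, stop TGA at 67 → 18 nt.
Frame -2: CAG GGC CTC CAG TTC ACA TAG TGC GTA TTC AAT CGG CGC TCT CTA GTC GCA TGC CTC TCA TAA CAT GAG TGC CTT GGA — no ATG→stop ORF.
Frame -3: AGG GCC TCC AGT TCA CAT AGT GCG TAT TCA ATC GGC GCT CTC TAG TCG CAT GCC TCT CAT AAC ATG AGT GCC TTG — no ATG→stop ORF.
Forward-strand max 33 nt; reverse-strand max 18 nt. The forward strand has the longer ORF.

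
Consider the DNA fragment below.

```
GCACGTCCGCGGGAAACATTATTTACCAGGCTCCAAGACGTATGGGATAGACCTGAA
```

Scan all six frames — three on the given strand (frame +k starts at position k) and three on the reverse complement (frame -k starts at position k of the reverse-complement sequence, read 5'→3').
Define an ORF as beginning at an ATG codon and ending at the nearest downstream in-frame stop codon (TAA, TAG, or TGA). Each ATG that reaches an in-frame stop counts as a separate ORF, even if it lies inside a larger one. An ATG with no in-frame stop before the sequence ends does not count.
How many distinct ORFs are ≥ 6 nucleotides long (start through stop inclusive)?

Reverse complement (5'→3'): TTCAGGTCTATCCCATACGTCTTGGAGCCTGGTAAATAATGTTTCCCGCGGACGTGC
Frame +1: GCA CGT CCG CGG GAA ACA TTA TTT ACC AGG CTC CAA GAC GTA TGG GAT AGA CCT GAA — no ATG→stop ORF.
Frame +2: CAC GTC CGC GGG AAA CAT TAT TTA CCA GGC TCC AAG ACG TAT GGG ATA GAC CTG — no ATG→stop ORF.
Frame +3: ACG TCC GCG GGA AAC ATT ATT TAC CAG GCT CCA AGA CGT ATG GGA TAG ACC TGA — ATG at 42, stop TAG at 48 → 9 nt.
Frame -1: TTC AGG TCT ATC CCA TAC GTC TTG GAG CCT GGT AAA TAA TGT TTC CCG CGG ACG TGC — no ATG→stop ORF.
Frame -2: TCA GGT CTA TCC CAT ACG TCT TGG AGC CTG GTA AAT AAT GTT TCC CGC GGA CGT — no ATG→stop ORF.
Frame -3: CAG GTC TAT CCC ATA CGT CTT GGA GCC TGG TAA ATA ATG TTT CCC GCG GAC GTG — no ATG→stop ORF.
ORFs ≥ 6 nucleotides: frame +3 42–50 (9 nucleotides). Count = 1.

1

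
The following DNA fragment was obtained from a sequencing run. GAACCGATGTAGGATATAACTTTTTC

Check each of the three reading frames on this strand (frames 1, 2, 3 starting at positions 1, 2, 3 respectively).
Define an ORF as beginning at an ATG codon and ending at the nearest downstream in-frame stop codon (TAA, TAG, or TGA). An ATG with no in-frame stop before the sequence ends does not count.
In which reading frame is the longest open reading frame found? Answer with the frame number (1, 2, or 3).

Frame 1: GAA CCG ATG TAG GAT ATA ACT TTT — ATG at 7, stop TAG at 10 → 6 nt.
Frame 2: AAC CGA TGT AGG ATA TAA CTT TTT — no ATG→stop ORF.
Frame 3: ACC GAT GTA GGA TAT AAC TTT TTC — no ATG→stop ORF.
Longest ORF is 6 nt in frame 1 (positions 7–12).

1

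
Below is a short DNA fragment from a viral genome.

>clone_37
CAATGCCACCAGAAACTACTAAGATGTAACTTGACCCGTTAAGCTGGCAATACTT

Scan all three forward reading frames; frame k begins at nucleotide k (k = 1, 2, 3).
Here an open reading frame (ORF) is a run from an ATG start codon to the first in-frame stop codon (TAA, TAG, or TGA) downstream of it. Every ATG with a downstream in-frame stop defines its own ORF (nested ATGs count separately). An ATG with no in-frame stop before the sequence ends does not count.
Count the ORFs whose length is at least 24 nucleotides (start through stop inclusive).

Frame 1: CAA TGC CAC CAG AAA CTA CTA AGA TGT AAC TTG ACC CGT TAA GCT GGC AAT ACT — no ATG→stop ORF.
Frame 2: AAT GCC ACC AGA AAC TAC TAA GAT GTA ACT TGA CCC GTT AAG CTG GCA ATA CTT — no ATG→stop ORF.
Frame 3: ATG CCA CCA GAA ACT ACT AAG ATG TAA CTT GAC CCG TTA AGC TGG CAA TAC — ATG at 3, stop TAA at 27 → 27 nt; ATG at 24, stop TAA at 27 → 6 nt.
ORFs ≥ 24 nucleotides: frame 3 3–29 (27 nucleotides). Count = 1.

1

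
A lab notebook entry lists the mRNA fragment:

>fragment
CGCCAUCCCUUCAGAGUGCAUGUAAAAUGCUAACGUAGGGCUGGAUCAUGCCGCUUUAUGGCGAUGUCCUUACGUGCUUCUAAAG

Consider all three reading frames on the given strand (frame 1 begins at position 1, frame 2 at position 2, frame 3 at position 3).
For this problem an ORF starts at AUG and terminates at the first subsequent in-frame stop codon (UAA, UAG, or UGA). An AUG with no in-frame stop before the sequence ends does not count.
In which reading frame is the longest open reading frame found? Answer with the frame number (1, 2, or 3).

Frame 1: CGC CAU CCC UUC AGA GUG CAU GUA AAA UGC UAA CGU AGG GCU GGA UCA UGC CGC UUU AUG GCG AUG UCC UUA CGU GCU UCU AAA — no AUG→stop ORF.
Frame 2: GCC AUC CCU UCA GAG UGC AUG UAA AAU GCU AAC GUA GGG CUG GAU CAU GCC GCU UUA UGG CGA UGU CCU UAC GUG CUU CUA AAG — AUG at 20, stop UAA at 23 → 6 nt.
Frame 3: CCA UCC CUU CAG AGU GCA UGU AAA AUG CUA ACG UAG GGC UGG AUC AUG CCG CUU UAU GGC GAU GUC CUU ACG UGC UUC UAA — AUG at 27, stop UAG at 36 → 12 nt; AUG at 48, stop UAA at 81 → 36 nt.
Longest ORF is 36 nt in frame 3 (positions 48–83).

3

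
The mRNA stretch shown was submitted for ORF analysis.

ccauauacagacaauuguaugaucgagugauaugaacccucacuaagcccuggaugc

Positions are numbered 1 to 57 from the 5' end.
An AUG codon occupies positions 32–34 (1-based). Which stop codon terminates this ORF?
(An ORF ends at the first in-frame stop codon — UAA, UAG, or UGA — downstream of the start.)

UAA

Codons from position 32: AUG (32–34), AAC (35–37), CCU (38–40), CAC (41–43), UAA (44–46).
The first in-frame stop codon is UAA.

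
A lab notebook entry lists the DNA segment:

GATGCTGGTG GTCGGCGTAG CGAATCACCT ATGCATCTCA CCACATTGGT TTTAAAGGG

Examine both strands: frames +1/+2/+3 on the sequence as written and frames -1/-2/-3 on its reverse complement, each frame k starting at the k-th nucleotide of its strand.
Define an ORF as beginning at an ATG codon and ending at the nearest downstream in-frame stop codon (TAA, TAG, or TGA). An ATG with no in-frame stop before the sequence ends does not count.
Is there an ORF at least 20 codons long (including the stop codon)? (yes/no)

Reverse complement (5'→3'): CCCTTTAAAACCAATGTGGTGAGATGCATAGGTGATTCGCTACGCCGACCACCAGCATC
Frame +1: GAT GCT GGT GGT CGG CGT AGC GAA TCA CCT ATG CAT CTC ACC ACA TTG GTT TTA AAG — no ATG→stop ORF.
Frame +2: ATG CTG GTG GTC GGC GTA GCG AAT CAC CTA TGC ATC TCA CCA CAT TGG TTT TAA AGG — ATG at 2, stop TAA at 53 → 54 nt.
Frame +3: TGC TGG TGG TCG GCG TAG CGA ATC ACC TAT GCA TCT CAC CAC ATT GGT TTT AAA GGG — no ATG→stop ORF.
Frame -1: CCC TTT AAA ACC AAT GTG GTG AGA TGC ATA GGT GAT TCG CTA CGC CGA CCA CCA GCA — no ATG→stop ORF.
Frame -2: CCT TTA AAA CCA ATG TGG TGA GAT GCA TAG GTG ATT CGC TAC GCC GAC CAC CAG CAT — ATG at 14, stop TGA at 20 → 9 nt.
Frame -3: CTT TAA AAC CAA TGT GGT GAG ATG CAT AGG TGA TTC GCT ACG CCG ACC ACC AGC ATC — ATG at 24, stop TGA at 33 → 12 nt.
Largest ORF found is 18 codons < 20, so no.

no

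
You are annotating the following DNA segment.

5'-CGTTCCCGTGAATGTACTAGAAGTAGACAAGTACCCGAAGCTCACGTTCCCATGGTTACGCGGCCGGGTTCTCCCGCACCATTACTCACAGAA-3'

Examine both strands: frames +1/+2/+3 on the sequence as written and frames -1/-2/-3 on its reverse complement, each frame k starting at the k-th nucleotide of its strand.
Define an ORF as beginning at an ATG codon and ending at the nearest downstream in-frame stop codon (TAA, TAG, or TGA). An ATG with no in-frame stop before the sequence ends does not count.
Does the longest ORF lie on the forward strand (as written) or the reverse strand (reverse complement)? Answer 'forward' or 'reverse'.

reverse

Reverse complement (5'→3'): TTCTGTGAGTAATGGTGCGGGAGAACCCGGCCGCGTAACCATGGGAACGTGAGCTTCGGGTACTTGTCTACTTCTAGTACATTCACGGGAACG
Frame +1: CGT TCC CGT GAA TGT ACT AGA AGT AGA CAA GTA CCC GAA GCT CAC GTT CCC ATG GTT ACG CGG CCG GGT TCT CCC GCA CCA TTA CTC ACA GAA — no ATG→stop ORF.
Frame +2: GTT CCC GTG AAT GTA CTA GAA GTA GAC AAG TAC CCG AAG CTC ACG TTC CCA TGG TTA CGC GGC CGG GTT CTC CCG CAC CAT TAC TCA CAG — no ATG→stop ORF.
Frame +3: TTC CCG TGA ATG TAC TAG AAG TAG ACA AGT ACC CGA AGC TCA CGT TCC CAT GGT TAC GCG GCC GGG TTC TCC CGC ACC ATT ACT CAC AGA — ATG at 12, stop TAG at 18 → 9 nt.
Frame -1: TTC TGT GAG TAA TGG TGC GGG AGA ACC CGG CCG CGT AAC CAT GGG AAC GTG AGC TTC GGG TAC TTG TCT ACT TCT AGT ACA TTC ACG GGA ACG — no ATG→stop ORF.
Frame -2: TCT GTG AGT AAT GGT GCG GGA GAA CCC GGC CGC GTA ACC ATG GGA ACG TGA GCT TCG GGT ACT TGT CTA CTT CTA GTA CAT TCA CGG GAA — ATG at 41, stop TGA at 50 → 12 nt.
Frame -3: CTG TGA GTA ATG GTG CGG GAG AAC CCG GCC GCG TAA CCA TGG GAA CGT GAG CTT CGG GTA CTT GTC TAC TTC TAG TAC ATT CAC GGG AAC — ATG at 12, stop TAA at 36 → 27 nt.
Forward-strand max 9 nt; reverse-strand max 27 nt. The reverse strand has the longer ORF.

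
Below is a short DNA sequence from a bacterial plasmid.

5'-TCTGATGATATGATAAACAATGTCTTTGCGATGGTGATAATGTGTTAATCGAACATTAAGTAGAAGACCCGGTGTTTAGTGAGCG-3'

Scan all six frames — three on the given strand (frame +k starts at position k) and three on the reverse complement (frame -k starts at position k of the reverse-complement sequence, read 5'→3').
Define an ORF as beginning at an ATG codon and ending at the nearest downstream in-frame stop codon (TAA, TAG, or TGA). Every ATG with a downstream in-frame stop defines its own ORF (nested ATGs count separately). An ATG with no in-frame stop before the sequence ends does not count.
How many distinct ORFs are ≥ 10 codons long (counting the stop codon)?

1

Reverse complement (5'→3'): CGCTCACTAAACACCGGGTCTTCTACTTAATGTTCGATTAACACATTATCACCATCGCAAAGACATTGTTTATCATATCATCAGA
Frame +1: TCT GAT GAT ATG ATA AAC AAT GTC TTT GCG ATG GTG ATA ATG TGT TAA TCG AAC ATT AAG TAG AAG ACC CGG TGT TTA GTG AGC — ATG at 10, stop TAA at 46 → 39 nt; ATG at 31, stop TAA at 46 → 18 nt; ATG at 40, stop TAA at 46 → 9 nt.
Frame +2: CTG ATG ATA TGA TAA ACA ATG TCT TTG CGA TGG TGA TAA TGT GTT AAT CGA ACA TTA AGT AGA AGA CCC GGT GTT TAG TGA GCG — ATG at 5, stop TGA at 11 → 9 nt; ATG at 20, stop TGA at 35 → 18 nt.
Frame +3: TGA TGA TAT GAT AAA CAA TGT CTT TGC GAT GGT GAT AAT GTG TTA ATC GAA CAT TAA GTA GAA GAC CCG GTG TTT AGT GAG — no ATG→stop ORF.
Frame -1: CGC TCA CTA AAC ACC GGG TCT TCT ACT TAA TGT TCG ATT AAC ACA TTA TCA CCA TCG CAA AGA CAT TGT TTA TCA TAT CAT CAG — no ATG→stop ORF.
Frame -2: GCT CAC TAA ACA CCG GGT CTT CTA CTT AAT GTT CGA TTA ACA CAT TAT CAC CAT CGC AAA GAC ATT GTT TAT CAT ATC ATC AGA — no ATG→stop ORF.
Frame -3: CTC ACT AAA CAC CGG GTC TTC TAC TTA ATG TTC GAT TAA CAC ATT ATC ACC ATC GCA AAG ACA TTG TTT ATC ATA TCA TCA — ATG at 30, stop TAA at 39 → 12 nt.
ORFs ≥ 10 codons: frame +1 10–48 (13 codons). Count = 1.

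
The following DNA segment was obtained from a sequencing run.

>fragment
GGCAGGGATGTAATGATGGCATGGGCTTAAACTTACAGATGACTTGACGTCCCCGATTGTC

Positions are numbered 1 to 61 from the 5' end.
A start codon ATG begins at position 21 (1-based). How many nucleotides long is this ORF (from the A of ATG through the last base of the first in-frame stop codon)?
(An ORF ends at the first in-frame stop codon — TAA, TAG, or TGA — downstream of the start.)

Codons from position 21: ATG (21–23), GGC (24–26), TTA (27–29), AAC (30–32), TTA (33–35), CAG (36–38), ATG (39–41), ACT (42–44), TGA (45–47).
TGA is the first in-frame stop; ORF spans 21–47, 27 nucleotides.

27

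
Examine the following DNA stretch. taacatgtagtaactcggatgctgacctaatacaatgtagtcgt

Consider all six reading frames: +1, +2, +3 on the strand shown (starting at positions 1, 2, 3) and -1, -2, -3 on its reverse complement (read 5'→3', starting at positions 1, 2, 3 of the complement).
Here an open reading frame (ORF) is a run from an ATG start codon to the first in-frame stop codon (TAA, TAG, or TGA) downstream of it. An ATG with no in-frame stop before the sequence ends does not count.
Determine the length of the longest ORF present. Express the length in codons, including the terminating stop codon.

Reverse complement (5'→3'): ACGACTACATTGTATTAGGTCAGCATCCGAGTTACTACATGTTA
Frame +1: TAA CAT GTA GTA ACT CGG ATG CTG ACC TAA TAC AAT GTA GTC — ATG at 19, stop TAA at 28 → 12 nt.
Frame +2: AAC ATG TAG TAA CTC GGA TGC TGA CCT AAT ACA ATG TAG TCG — ATG at 5, stop TAG at 8 → 6 nt; ATG at 35, stop TAG at 38 → 6 nt.
Frame +3: ACA TGT AGT AAC TCG GAT GCT GAC CTA ATA CAA TGT AGT CGT — no ATG→stop ORF.
Frame -1: ACG ACT ACA TTG TAT TAG GTC AGC ATC CGA GTT ACT ACA TGT — no ATG→stop ORF.
Frame -2: CGA CTA CAT TGT ATT AGG TCA GCA TCC GAG TTA CTA CAT GTT — no ATG→stop ORF.
Frame -3: GAC TAC ATT GTA TTA GGT CAG CAT CCG AGT TAC TAC ATG TTA — no ATG→stop ORF.
Longest: frame +1, positions 19–30, 12 nt = 4 codons = 3 aa. → 4 codons.

4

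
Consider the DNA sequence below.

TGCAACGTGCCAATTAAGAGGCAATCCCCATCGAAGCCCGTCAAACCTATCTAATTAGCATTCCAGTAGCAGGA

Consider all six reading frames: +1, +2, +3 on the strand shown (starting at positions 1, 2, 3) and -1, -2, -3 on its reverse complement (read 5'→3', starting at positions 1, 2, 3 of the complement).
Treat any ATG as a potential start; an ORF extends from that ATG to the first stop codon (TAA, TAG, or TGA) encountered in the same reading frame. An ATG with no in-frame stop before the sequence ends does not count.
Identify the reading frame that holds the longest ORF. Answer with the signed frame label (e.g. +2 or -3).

Reverse complement (5'→3'): TCCTGCTACTGGAATGCTAATTAGATAGGTTTGACGGGCTTCGATGGGGATTGCCTCTTAATTGGCACGTTGCA
Frame +1: TGC AAC GTG CCA ATT AAG AGG CAA TCC CCA TCG AAG CCC GTC AAA CCT ATC TAA TTA GCA TTC CAG TAG CAG — no ATG→stop ORF.
Frame +2: GCA ACG TGC CAA TTA AGA GGC AAT CCC CAT CGA AGC CCG TCA AAC CTA TCT AAT TAG CAT TCC AGT AGC AGG — no ATG→stop ORF.
Frame +3: CAA CGT GCC AAT TAA GAG GCA ATC CCC ATC GAA GCC CGT CAA ACC TAT CTA ATT AGC ATT CCA GTA GCA GGA — no ATG→stop ORF.
Frame -1: TCC TGC TAC TGG AAT GCT AAT TAG ATA GGT TTG ACG GGC TTC GAT GGG GAT TGC CTC TTA ATT GGC ACG TTG — no ATG→stop ORF.
Frame -2: CCT GCT ACT GGA ATG CTA ATT AGA TAG GTT TGA CGG GCT TCG ATG GGG ATT GCC TCT TAA TTG GCA CGT TGC — ATG at 14, stop TAG at 26 → 15 nt; ATG at 44, stop TAA at 59 → 18 nt.
Frame -3: CTG CTA CTG GAA TGC TAA TTA GAT AGG TTT GAC GGG CTT CGA TGG GGA TTG CCT CTT AAT TGG CAC GTT GCA — no ATG→stop ORF.
Longest ORF is 18 nt in frame -2 (positions 44–61).

-2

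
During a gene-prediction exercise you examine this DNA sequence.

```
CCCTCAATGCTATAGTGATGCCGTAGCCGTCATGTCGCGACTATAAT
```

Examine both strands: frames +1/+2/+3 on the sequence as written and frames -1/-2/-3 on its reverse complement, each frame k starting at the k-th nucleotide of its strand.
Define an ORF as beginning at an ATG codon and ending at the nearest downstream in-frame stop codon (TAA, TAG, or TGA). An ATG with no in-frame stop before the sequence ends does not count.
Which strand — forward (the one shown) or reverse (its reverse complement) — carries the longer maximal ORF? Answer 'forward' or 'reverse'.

Reverse complement (5'→3'): ATTATAGTCGCGACATGACGGCTACGGCATCACTATAGCATTGAGGG
Frame +1: CCC TCA ATG CTA TAG TGA TGC CGT AGC CGT CAT GTC GCG ACT ATA — ATG at 7, stop TAG at 13 → 9 nt.
Frame +2: CCT CAA TGC TAT AGT GAT GCC GTA GCC GTC ATG TCG CGA CTA TAA — ATG at 32, stop TAA at 44 → 15 nt.
Frame +3: CTC AAT GCT ATA GTG ATG CCG TAG CCG TCA TGT CGC GAC TAT AAT — ATG at 18, stop TAG at 24 → 9 nt.
Frame -1: ATT ATA GTC GCG ACA TGA CGG CTA CGG CAT CAC TAT AGC ATT GAG — no ATG→stop ORF.
Frame -2: TTA TAG TCG CGA CAT GAC GGC TAC GGC ATC ACT ATA GCA TTG AGG — no ATG→stop ORF.
Frame -3: TAT AGT CGC GAC ATG ACG GCT ACG GCA TCA CTA TAG CAT TGA GGG — ATG at 15, stop TAG at 36 → 24 nt.
Forward-strand max 15 nt; reverse-strand max 24 nt. The reverse strand has the longer ORF.

reverse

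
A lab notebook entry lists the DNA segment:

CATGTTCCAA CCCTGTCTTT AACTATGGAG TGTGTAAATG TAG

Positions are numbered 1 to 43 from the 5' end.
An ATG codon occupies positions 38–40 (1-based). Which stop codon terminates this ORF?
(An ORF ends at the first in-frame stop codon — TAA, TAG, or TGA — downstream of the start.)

TAG

Codons from position 38: ATG (38–40), TAG (41–43).
The first in-frame stop codon is TAG.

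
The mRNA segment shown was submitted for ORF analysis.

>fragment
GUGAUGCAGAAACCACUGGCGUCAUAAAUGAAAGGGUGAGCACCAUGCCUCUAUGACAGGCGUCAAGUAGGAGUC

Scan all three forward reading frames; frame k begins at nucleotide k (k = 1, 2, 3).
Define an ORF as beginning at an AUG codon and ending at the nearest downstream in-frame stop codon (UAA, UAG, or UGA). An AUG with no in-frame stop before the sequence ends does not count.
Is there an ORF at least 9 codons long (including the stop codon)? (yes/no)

Frame 1: GUG AUG CAG AAA CCA CUG GCG UCA UAA AUG AAA GGG UGA GCA CCA UGC CUC UAU GAC AGG CGU CAA GUA GGA GUC — AUG at 4, stop UAA at 25 → 24 nt; AUG at 28, stop UGA at 37 → 12 nt.
Frame 2: UGA UGC AGA AAC CAC UGG CGU CAU AAA UGA AAG GGU GAG CAC CAU GCC UCU AUG ACA GGC GUC AAG UAG GAG — AUG at 53, stop UAG at 68 → 18 nt.
Frame 3: GAU GCA GAA ACC ACU GGC GUC AUA AAU GAA AGG GUG AGC ACC AUG CCU CUA UGA CAG GCG UCA AGU AGG AGU — AUG at 45, stop UGA at 54 → 12 nt.
Largest ORF found is 8 codons < 9, so no.

no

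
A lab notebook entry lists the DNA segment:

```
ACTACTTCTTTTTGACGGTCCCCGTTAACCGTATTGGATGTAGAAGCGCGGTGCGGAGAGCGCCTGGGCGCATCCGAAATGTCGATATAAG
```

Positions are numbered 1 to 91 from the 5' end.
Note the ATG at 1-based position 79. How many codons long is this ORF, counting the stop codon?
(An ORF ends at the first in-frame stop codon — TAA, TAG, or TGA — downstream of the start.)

4

Codons from position 79: ATG (79–81), TCG (82–84), ATA (85–87), TAA (88–90).
TAA is the first in-frame stop; that's 4 codons including the stop.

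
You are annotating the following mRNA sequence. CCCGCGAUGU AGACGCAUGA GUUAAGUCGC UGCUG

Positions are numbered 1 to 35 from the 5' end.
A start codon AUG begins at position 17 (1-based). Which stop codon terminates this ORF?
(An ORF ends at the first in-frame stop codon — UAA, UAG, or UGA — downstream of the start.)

UAA

Codons from position 17: AUG (17–19), AGU (20–22), UAA (23–25).
The first in-frame stop codon is UAA.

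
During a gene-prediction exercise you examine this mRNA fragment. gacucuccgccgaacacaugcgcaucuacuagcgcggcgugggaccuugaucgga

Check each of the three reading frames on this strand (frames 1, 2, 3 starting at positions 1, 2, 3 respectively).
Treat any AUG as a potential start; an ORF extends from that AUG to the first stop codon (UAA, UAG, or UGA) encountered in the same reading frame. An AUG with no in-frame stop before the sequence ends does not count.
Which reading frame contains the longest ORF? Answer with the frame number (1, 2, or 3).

Frame 1: GAC UCU CCG CCG AAC ACA UGC GCA UCU ACU AGC GCG GCG UGG GAC CUU GAU CGG — no AUG→stop ORF.
Frame 2: ACU CUC CGC CGA ACA CAU GCG CAU CUA CUA GCG CGG CGU GGG ACC UUG AUC GGA — no AUG→stop ORF.
Frame 3: CUC UCC GCC GAA CAC AUG CGC AUC UAC UAG CGC GGC GUG GGA CCU UGA UCG — AUG at 18, stop UAG at 30 → 15 nt.
Longest ORF is 15 nt in frame 3 (positions 18–32).

3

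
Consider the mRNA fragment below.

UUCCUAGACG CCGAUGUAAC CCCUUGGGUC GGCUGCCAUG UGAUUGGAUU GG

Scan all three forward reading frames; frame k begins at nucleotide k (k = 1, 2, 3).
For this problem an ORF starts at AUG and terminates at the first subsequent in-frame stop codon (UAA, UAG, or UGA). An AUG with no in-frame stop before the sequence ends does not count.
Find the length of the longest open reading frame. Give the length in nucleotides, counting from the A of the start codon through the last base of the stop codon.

Frame 1: UUC CUA GAC GCC GAU GUA ACC CCU UGG GUC GGC UGC CAU GUG AUU GGA UUG — no AUG→stop ORF.
Frame 2: UCC UAG ACG CCG AUG UAA CCC CUU GGG UCG GCU GCC AUG UGA UUG GAU UGG — AUG at 14, stop UAA at 17 → 6 nt; AUG at 38, stop UGA at 41 → 6 nt.
Frame 3: CCU AGA CGC CGA UGU AAC CCC UUG GGU CGG CUG CCA UGU GAU UGG AUU — no AUG→stop ORF.
Longest: frame 2, positions 14–19, 6 nt = 2 codons = 1 aa. → 6 nucleotides.

6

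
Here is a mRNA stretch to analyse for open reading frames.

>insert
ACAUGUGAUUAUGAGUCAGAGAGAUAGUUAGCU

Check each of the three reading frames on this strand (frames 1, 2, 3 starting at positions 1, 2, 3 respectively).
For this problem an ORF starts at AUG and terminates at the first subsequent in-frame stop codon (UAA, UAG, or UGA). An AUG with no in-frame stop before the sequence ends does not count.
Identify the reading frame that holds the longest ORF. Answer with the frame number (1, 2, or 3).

Frame 1: ACA UGU GAU UAU GAG UCA GAG AGA UAG UUA GCU — no AUG→stop ORF.
Frame 2: CAU GUG AUU AUG AGU CAG AGA GAU AGU UAG — AUG at 11, stop UAG at 29 → 21 nt.
Frame 3: AUG UGA UUA UGA GUC AGA GAG AUA GUU AGC — AUG at 3, stop UGA at 6 → 6 nt.
Longest ORF is 21 nt in frame 2 (positions 11–31).

2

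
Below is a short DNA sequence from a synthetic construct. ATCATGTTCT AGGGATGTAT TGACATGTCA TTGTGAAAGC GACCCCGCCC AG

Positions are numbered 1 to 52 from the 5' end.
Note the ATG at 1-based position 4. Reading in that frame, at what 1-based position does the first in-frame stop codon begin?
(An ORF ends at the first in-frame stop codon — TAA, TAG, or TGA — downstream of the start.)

10

Codons from position 4: ATG (4–6), TTC (7–9), TAG (10–12).
TAG is a stop codon; it begins at position 10.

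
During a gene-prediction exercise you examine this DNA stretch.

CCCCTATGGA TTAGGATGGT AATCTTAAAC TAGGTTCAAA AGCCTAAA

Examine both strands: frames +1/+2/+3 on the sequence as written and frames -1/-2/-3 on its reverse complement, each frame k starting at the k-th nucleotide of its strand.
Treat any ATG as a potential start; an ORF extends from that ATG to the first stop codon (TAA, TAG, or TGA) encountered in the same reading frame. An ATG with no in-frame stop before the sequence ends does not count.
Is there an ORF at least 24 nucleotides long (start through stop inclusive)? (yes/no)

no

Reverse complement (5'→3'): TTTAGGCTTTTGAACCTAGTTTAAGATTACCATCCTAATCCATAGGGG
Frame +1: CCC CTA TGG ATT AGG ATG GTA ATC TTA AAC TAG GTT CAA AAG CCT AAA — ATG at 16, stop TAG at 31 → 18 nt.
Frame +2: CCC TAT GGA TTA GGA TGG TAA TCT TAA ACT AGG TTC AAA AGC CTA — no ATG→stop ORF.
Frame +3: CCT ATG GAT TAG GAT GGT AAT CTT AAA CTA GGT TCA AAA GCC TAA — ATG at 6, stop TAG at 12 → 9 nt.
Frame -1: TTT AGG CTT TTG AAC CTA GTT TAA GAT TAC CAT CCT AAT CCA TAG GGG — no ATG→stop ORF.
Frame -2: TTA GGC TTT TGA ACC TAG TTT AAG ATT ACC ATC CTA ATC CAT AGG — no ATG→stop ORF.
Frame -3: TAG GCT TTT GAA CCT AGT TTA AGA TTA CCA TCC TAA TCC ATA GGG — no ATG→stop ORF.
Largest ORF found is 18 nucleotides < 24, so no.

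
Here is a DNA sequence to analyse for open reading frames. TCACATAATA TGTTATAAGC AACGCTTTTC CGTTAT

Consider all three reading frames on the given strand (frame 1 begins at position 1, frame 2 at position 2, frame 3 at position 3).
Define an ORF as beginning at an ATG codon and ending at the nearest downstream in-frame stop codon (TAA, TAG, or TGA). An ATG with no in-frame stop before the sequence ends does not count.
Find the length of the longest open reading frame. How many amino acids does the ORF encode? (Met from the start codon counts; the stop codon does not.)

2

Frame 1: TCA CAT AAT ATG TTA TAA GCA ACG CTT TTC CGT TAT — ATG at 10, stop TAA at 16 → 9 nt.
Frame 2: CAC ATA ATA TGT TAT AAG CAA CGC TTT TCC GTT — no ATG→stop ORF.
Frame 3: ACA TAA TAT GTT ATA AGC AAC GCT TTT CCG TTA — no ATG→stop ORF.
Longest: frame 1, positions 10–18, 9 nt = 3 codons = 2 aa. → 2 amino acids.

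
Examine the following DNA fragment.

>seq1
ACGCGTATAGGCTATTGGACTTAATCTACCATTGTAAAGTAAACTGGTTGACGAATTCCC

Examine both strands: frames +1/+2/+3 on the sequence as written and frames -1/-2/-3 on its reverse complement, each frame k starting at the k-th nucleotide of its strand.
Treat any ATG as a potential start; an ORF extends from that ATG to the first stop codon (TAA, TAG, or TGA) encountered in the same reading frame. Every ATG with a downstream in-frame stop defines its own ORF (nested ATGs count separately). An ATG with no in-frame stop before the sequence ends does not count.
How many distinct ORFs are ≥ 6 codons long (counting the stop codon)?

0

Reverse complement (5'→3'): GGGAATTCGTCAACCAGTTTACTTTACAATGGTAGATTAAGTCCAATAGCCTATACGCGT
Frame +1: ACG CGT ATA GGC TAT TGG ACT TAA TCT ACC ATT GTA AAG TAA ACT GGT TGA CGA ATT CCC — no ATG→stop ORF.
Frame +2: CGC GTA TAG GCT ATT GGA CTT AAT CTA CCA TTG TAA AGT AAA CTG GTT GAC GAA TTC — no ATG→stop ORF.
Frame +3: GCG TAT AGG CTA TTG GAC TTA ATC TAC CAT TGT AAA GTA AAC TGG TTG ACG AAT TCC — no ATG→stop ORF.
Frame -1: GGG AAT TCG TCA ACC AGT TTA CTT TAC AAT GGT AGA TTA AGT CCA ATA GCC TAT ACG CGT — no ATG→stop ORF.
Frame -2: GGA ATT CGT CAA CCA GTT TAC TTT ACA ATG GTA GAT TAA GTC CAA TAG CCT ATA CGC — ATG at 29, stop TAA at 38 → 12 nt.
Frame -3: GAA TTC GTC AAC CAG TTT ACT TTA CAA TGG TAG ATT AAG TCC AAT AGC CTA TAC GCG — no ATG→stop ORF.
No ORF reaches 6 codons. Count = 0.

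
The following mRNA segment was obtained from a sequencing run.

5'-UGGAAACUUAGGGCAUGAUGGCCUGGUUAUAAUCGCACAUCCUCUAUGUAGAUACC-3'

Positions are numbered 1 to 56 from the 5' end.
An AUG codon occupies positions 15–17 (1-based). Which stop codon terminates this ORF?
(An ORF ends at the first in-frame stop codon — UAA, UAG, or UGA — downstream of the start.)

UAA

Codons from position 15: AUG (15–17), AUG (18–20), GCC (21–23), UGG (24–26), UUA (27–29), UAA (30–32).
The first in-frame stop codon is UAA.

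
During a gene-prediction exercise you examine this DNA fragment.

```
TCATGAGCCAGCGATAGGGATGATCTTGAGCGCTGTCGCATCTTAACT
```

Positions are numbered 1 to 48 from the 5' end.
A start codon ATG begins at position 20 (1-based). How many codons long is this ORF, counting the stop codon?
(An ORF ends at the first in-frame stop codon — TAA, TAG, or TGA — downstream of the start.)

Codons from position 20: ATG (20–22), ATC (23–25), TTG (26–28), AGC (29–31), GCT (32–34), GTC (35–37), GCA (38–40), TCT (41–43), TAA (44–46).
TAA is the first in-frame stop; that's 9 codons including the stop.

9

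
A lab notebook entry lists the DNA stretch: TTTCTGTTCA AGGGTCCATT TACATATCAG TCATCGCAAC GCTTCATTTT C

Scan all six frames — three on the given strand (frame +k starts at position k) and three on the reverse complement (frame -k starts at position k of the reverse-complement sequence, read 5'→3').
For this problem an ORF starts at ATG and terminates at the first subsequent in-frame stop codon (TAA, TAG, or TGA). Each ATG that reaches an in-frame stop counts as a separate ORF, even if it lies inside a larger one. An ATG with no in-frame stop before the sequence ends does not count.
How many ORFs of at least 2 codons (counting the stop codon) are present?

Reverse complement (5'→3'): GAAAATGAAGCGTTGCGATGACTGATATGTAAATGGACCCTTGAACAGAAA
Frame +1: TTT CTG TTC AAG GGT CCA TTT ACA TAT CAG TCA TCG CAA CGC TTC ATT TTC — no ATG→stop ORF.
Frame +2: TTC TGT TCA AGG GTC CAT TTA CAT ATC AGT CAT CGC AAC GCT TCA TTT — no ATG→stop ORF.
Frame +3: TCT GTT CAA GGG TCC ATT TAC ATA TCA GTC ATC GCA ACG CTT CAT TTT — no ATG→stop ORF.
Frame -1: GAA AAT GAA GCG TTG CGA TGA CTG ATA TGT AAA TGG ACC CTT GAA CAG AAA — no ATG→stop ORF.
Frame -2: AAA ATG AAG CGT TGC GAT GAC TGA TAT GTA AAT GGA CCC TTG AAC AGA — ATG at 5, stop TGA at 23 → 21 nt.
Frame -3: AAA TGA AGC GTT GCG ATG ACT GAT ATG TAA ATG GAC CCT TGA ACA GAA — ATG at 18, stop TAA at 30 → 15 nt; ATG at 27, stop TAA at 30 → 6 nt; ATG at 33, stop TGA at 42 → 12 nt.
ORFs ≥ 2 codons: frame -2 5–25 (7 codons), frame -3 18–32 (5 codons), frame -3 27–32 (2 codons), frame -3 33–44 (4 codons). Count = 4.

4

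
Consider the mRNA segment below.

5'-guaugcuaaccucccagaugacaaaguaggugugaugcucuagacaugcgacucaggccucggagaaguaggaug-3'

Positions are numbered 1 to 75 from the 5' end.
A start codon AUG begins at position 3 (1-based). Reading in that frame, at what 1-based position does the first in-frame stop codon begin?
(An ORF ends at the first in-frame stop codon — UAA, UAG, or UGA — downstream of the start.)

27

Codons from position 3: AUG (3–5), CUA (6–8), ACC (9–11), UCC (12–14), CAG (15–17), AUG (18–20), ACA (21–23), AAG (24–26), UAG (27–29).
UAG is a stop codon; it begins at position 27.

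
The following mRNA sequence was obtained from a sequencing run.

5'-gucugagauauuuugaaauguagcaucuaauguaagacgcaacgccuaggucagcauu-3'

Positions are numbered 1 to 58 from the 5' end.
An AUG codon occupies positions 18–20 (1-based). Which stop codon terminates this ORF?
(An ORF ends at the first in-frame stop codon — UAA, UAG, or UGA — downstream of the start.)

Codons from position 18: AUG (18–20), UAG (21–23).
The first in-frame stop codon is UAG.

UAG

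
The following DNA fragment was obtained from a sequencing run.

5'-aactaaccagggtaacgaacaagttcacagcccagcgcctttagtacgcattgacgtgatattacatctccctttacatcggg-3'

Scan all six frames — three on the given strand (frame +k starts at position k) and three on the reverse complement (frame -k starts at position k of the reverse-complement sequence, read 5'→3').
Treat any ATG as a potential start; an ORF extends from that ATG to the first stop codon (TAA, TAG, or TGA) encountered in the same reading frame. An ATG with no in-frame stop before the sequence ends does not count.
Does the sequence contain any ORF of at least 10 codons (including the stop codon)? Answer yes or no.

no

Reverse complement (5'→3'): CCCGATGTAAAGGGAGATGTAATATCACGTCAATGCGTACTAAAGGCGCTGGGCTGTGAACTTGTTCGTTACCCTGGTTAGTT
Frame +1: AAC TAA CCA GGG TAA CGA ACA AGT TCA CAG CCC AGC GCC TTT AGT ACG CAT TGA CGT GAT ATT ACA TCT CCC TTT ACA TCG — no ATG→stop ORF.
Frame +2: ACT AAC CAG GGT AAC GAA CAA GTT CAC AGC CCA GCG CCT TTA GTA CGC ATT GAC GTG ATA TTA CAT CTC CCT TTA CAT CGG — no ATG→stop ORF.
Frame +3: CTA ACC AGG GTA ACG AAC AAG TTC ACA GCC CAG CGC CTT TAG TAC GCA TTG ACG TGA TAT TAC ATC TCC CTT TAC ATC GGG — no ATG→stop ORF.
Frame -1: CCC GAT GTA AAG GGA GAT GTA ATA TCA CGT CAA TGC GTA CTA AAG GCG CTG GGC TGT GAA CTT GTT CGT TAC CCT GGT TAG — no ATG→stop ORF.
Frame -2: CCG ATG TAA AGG GAG ATG TAA TAT CAC GTC AAT GCG TAC TAA AGG CGC TGG GCT GTG AAC TTG TTC GTT ACC CTG GTT AGT — ATG at 5, stop TAA at 8 → 6 nt; ATG at 17, stop TAA at 20 → 6 nt.
Frame -3: CGA TGT AAA GGG AGA TGT AAT ATC ACG TCA ATG CGT ACT AAA GGC GCT GGG CTG TGA ACT TGT TCG TTA CCC TGG TTA GTT — ATG at 33, stop TGA at 57 → 27 nt.
Largest ORF found is 9 codons < 10, so no.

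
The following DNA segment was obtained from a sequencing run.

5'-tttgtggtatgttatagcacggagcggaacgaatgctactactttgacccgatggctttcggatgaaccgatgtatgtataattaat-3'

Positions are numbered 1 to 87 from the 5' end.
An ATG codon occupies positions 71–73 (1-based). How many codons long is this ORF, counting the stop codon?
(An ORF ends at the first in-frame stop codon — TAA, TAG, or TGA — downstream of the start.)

4

Codons from position 71: ATG (71–73), TAT (74–76), GTA (77–79), TAA (80–82).
TAA is the first in-frame stop; that's 4 codons including the stop.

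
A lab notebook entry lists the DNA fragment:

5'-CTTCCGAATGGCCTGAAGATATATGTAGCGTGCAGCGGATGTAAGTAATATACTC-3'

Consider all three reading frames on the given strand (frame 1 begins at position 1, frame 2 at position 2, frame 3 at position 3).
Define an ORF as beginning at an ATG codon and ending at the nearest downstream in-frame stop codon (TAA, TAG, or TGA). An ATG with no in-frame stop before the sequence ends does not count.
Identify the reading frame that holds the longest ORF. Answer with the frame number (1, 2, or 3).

Frame 1: CTT CCG AAT GGC CTG AAG ATA TAT GTA GCG TGC AGC GGA TGT AAG TAA TAT ACT — no ATG→stop ORF.
Frame 2: TTC CGA ATG GCC TGA AGA TAT ATG TAG CGT GCA GCG GAT GTA AGT AAT ATA CTC — ATG at 8, stop TGA at 14 → 9 nt; ATG at 23, stop TAG at 26 → 6 nt.
Frame 3: TCC GAA TGG CCT GAA GAT ATA TGT AGC GTG CAG CGG ATG TAA GTA ATA TAC — ATG at 39, stop TAA at 42 → 6 nt.
Longest ORF is 9 nt in frame 2 (positions 8–16).

2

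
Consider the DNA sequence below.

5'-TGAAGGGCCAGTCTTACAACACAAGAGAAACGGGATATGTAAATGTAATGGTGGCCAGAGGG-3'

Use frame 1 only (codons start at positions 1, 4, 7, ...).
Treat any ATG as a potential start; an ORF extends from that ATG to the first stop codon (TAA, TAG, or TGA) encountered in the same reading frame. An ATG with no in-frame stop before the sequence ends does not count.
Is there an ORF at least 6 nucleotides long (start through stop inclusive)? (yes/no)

yes

Frame 1: TGA AGG GCC AGT CTT ACA ACA CAA GAG AAA CGG GAT ATG TAA ATG TAA TGG TGG CCA GAG — ATG at 37, stop TAA at 40 → 6 nt; ATG at 43, stop TAA at 46 → 6 nt.
Frame 1 has an ORF of 6 nucleotides (positions 37–42) ≥ 6, so yes.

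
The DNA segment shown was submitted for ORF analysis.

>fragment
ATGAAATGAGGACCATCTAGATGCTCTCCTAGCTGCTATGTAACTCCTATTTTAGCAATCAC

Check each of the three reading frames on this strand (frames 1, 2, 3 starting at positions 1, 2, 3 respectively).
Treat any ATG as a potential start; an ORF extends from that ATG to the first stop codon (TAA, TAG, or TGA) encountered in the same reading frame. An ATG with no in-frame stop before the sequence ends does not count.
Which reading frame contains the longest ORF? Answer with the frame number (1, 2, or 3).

3

Frame 1: ATG AAA TGA GGA CCA TCT AGA TGC TCT CCT AGC TGC TAT GTA ACT CCT ATT TTA GCA ATC — ATG at 1, stop TGA at 7 → 9 nt.
Frame 2: TGA AAT GAG GAC CAT CTA GAT GCT CTC CTA GCT GCT ATG TAA CTC CTA TTT TAG CAA TCA — ATG at 38, stop TAA at 41 → 6 nt.
Frame 3: GAA ATG AGG ACC ATC TAG ATG CTC TCC TAG CTG CTA TGT AAC TCC TAT TTT AGC AAT CAC — ATG at 6, stop TAG at 18 → 15 nt; ATG at 21, stop TAG at 30 → 12 nt.
Longest ORF is 15 nt in frame 3 (positions 6–20).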